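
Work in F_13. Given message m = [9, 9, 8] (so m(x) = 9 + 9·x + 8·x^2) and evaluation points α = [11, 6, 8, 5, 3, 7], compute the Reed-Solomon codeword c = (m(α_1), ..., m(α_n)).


c = [10, 0, 8, 7, 4, 9]

Message polynomial: m(x) = 9 + 9·x + 8·x^2 (mod 13).
For each evaluation point α_i, compute m(α_i) mod 13:
  α_1 = 11: Horner steps 8 → 6 → 10, so m(11) = 10.
  α_2 = 6: Horner steps 8 → 5 → 0, so m(6) = 0.
  α_3 = 8: Horner steps 8 → 8 → 8, so m(8) = 8.
  α_4 = 5: Horner steps 8 → 10 → 7, so m(5) = 7.
  α_5 = 3: Horner steps 8 → 7 → 4, so m(3) = 4.
  α_6 = 7: Horner steps 8 → 0 → 9, so m(7) = 9.
Codeword c = [10, 0, 8, 7, 4, 9] ∈ F_13^6.


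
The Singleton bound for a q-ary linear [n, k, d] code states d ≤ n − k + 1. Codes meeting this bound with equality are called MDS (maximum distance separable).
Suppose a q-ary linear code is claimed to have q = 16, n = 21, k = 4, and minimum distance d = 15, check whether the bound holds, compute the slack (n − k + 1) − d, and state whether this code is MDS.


Singleton RHS = n − k + 1 = 18, slack = 3, bound satisfied, not MDS.

Singleton bound: d ≤ n − k + 1.
Here n = 21, k = 4, so n − k + 1 = 18.
Given d = 15, check d ≤ 18: YES.
Slack = (n − k + 1) − d = 3.
The code is NOT MDS (slack = 3 > 0).
Description: the claimed parameters are [21, 4, 15]_16; such a code would be non-MDS.


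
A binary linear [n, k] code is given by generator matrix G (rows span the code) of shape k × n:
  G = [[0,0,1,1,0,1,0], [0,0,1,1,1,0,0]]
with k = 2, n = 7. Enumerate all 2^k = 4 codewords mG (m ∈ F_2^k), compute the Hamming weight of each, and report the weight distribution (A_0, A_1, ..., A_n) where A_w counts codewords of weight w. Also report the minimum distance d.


Weight distribution: A_0 = 1, A_2 = 1, A_3 = 2. Minimum distance d = 2.

Enumerate all 2^2 = 4 messages m ∈ F_2^2.
For each, compute codeword c = mG in F_2^7, then tally its weight.
  m = 00 → c = 0000000, weight = 0.
  m = 10 → c = 0011010, weight = 3.
  m = 01 → c = 0011100, weight = 3.
  m = 11 → c = 0000110, weight = 2.
Tally weights:
  weight 0: 1 codewords.
  weight 2: 1 codewords.
  weight 3: 2 codewords.
Minimum distance d = smallest w > 0 with A_w > 0 = 2.
Sanity: Σ A_w = 4 = 2^2 = 4 ✓.


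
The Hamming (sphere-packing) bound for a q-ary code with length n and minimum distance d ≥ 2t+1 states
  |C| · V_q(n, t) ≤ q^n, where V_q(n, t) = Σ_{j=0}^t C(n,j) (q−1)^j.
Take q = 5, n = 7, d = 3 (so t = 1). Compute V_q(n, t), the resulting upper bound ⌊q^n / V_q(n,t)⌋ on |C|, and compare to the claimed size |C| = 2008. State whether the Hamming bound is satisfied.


V_q(n, t) = 29, q^n = 78125, Hamming bound = 2693, |C| = 2008 ≤ bound (satisfied).

Step 1: Compute V_q(n, t) = Σ_{j=0}^1 C(n, j) (q−1)^j.
  j = 0: C(7,0)·(4)^0 = 1·1 = 1.
  j = 1: C(7,1)·(4)^1 = 7·4 = 28.
  V_q(n, t) = 1 + 28 = 29.
Step 2: q^n = 5^7 = 78125.
Step 3: Hamming bound ⌊q^n / V_q(n,t)⌋ = ⌊78125/29⌋ = 2693.
Step 4: Compare |C| = 2008 to 2693: satisfied.
The claimed |C| lies below the Hamming bound.


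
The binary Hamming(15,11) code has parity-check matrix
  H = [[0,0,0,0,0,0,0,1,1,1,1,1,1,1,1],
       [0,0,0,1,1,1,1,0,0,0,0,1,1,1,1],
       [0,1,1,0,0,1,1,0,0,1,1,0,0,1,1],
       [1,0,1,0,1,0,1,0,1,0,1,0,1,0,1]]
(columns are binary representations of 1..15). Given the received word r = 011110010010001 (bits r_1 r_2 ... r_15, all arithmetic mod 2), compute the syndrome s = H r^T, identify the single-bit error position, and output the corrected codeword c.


s = (1, 1, 0, 0)^T, error position = 12, corrected codeword c = 011110010011001

Compute s = H r^T mod 2 one row at a time:
  s_1 = 1 + 0 + 0 + 1 + 0 + 0 + 0 + 1 = 3 ≡ 1 (mod 2).
  s_2 = 1 + 1 + 0 + 0 + 0 + 0 + 0 + 1 = 3 ≡ 1 (mod 2).
  s_3 = 1 + 1 + 0 + 0 + 0 + 1 + 0 + 1 = 4 ≡ 0 (mod 2).
  s_4 = 0 + 1 + 1 + 0 + 0 + 1 + 0 + 1 = 4 ≡ 0 (mod 2).
s = (1, 1, 0, 0)^T — this equals column 12 of H (binary 1100), so error is at position 12.
Correct: flip bit 12 of r = 011110010010001 to get c = 011110010011001.


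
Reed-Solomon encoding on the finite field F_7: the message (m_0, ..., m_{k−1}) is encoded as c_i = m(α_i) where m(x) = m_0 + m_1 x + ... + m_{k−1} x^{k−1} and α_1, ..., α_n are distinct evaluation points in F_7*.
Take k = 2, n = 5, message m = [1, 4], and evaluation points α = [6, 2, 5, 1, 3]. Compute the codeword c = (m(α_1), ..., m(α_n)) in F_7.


c = [4, 2, 0, 5, 6]

Message polynomial: m(x) = 1 + 4·x (mod 7).
For each evaluation point α_i, compute m(α_i) mod 7:
  α_1 = 6: Horner steps 4 → 4, so m(6) = 4.
  α_2 = 2: Horner steps 4 → 2, so m(2) = 2.
  α_3 = 5: Horner steps 4 → 0, so m(5) = 0.
  α_4 = 1: Horner steps 4 → 5, so m(1) = 5.
  α_5 = 3: Horner steps 4 → 6, so m(3) = 6.
Codeword c = [4, 2, 0, 5, 6] ∈ F_7^5.


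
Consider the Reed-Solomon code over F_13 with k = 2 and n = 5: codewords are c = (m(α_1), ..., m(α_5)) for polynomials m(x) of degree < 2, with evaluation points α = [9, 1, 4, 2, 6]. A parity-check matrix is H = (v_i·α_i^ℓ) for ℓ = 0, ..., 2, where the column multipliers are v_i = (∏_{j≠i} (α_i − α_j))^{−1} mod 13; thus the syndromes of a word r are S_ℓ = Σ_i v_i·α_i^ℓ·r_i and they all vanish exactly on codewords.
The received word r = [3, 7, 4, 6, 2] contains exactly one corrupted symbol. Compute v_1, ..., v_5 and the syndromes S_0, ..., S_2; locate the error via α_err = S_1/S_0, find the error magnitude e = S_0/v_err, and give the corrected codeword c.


S = (7, 11, 8), error at position 1, error magnitude e = 4, c = [12, 7, 4, 6, 2].

Step 1: column multipliers v_i = (∏_{j≠i}(α_i − α_j))^{−1} mod 13.
  i = 1 (α = 9): (9−1)(9−4)(9−2)(9−6) = 8·5·7·3 = 840 ≡ 8, so v_1 = 8^{−1} = 5 (mod 13).
  i = 2 (α = 1): (1−9)(1−4)(1−2)(1−6) = (−8)·(−3)·(−1)·(−5) = 120 ≡ 3, so v_2 = 3^{−1} = 9 (mod 13).
  i = 3 (α = 4): (4−9)(4−1)(4−2)(4−6) = (−5)·3·2·(−2) = 60 ≡ 8, so v_3 = 8^{−1} = 5 (mod 13).
  i = 4 (α = 2): (2−9)(2−1)(2−4)(2−6) = (−7)·1·(−2)·(−4) = −56 ≡ 9, so v_4 = 9^{−1} = 3 (mod 13).
  i = 5 (α = 6): (6−9)(6−1)(6−4)(6−2) = (−3)·5·2·4 = −120 ≡ 10, so v_5 = 10^{−1} = 4 (mod 13).
  v = [5, 9, 5, 3, 4].
Step 2: syndromes of r = [3, 7, 4, 6, 2] (all sums mod 13).
  S_0 = Σ v_i r_i = 5·3 + 9·7 + 5·4 + 3·6 + 4·2 = 124 ≡ 7.
  S_1 = Σ v_i α_i r_i = 5·9·3 + 9·1·7 + 5·4·4 + 3·2·6 + 4·6·2 = 362 ≡ 11.
  α_i^2 mod 13 = [3, 1, 3, 4, 10].
  S_2 = Σ v_i α_i^2 r_i = 5·3·3 + 9·1·7 + 5·3·4 + 3·4·6 + 4·10·2 = 320 ≡ 8.
  S = (7, 11, 8) ≠ 0, so r is not a codeword (an error is present).
Step 3: locate the error. For a single error e at position i, S_ℓ = v_i·e·α_i^ℓ, so α_err = S_1/S_0.
  S_0^{−1} = 7^{−1} = 2 (mod 13), so α_err = 11·2 = 22 ≡ 9 = α_1. Error position i = 1.
  Consistency check: S_2/S_1 = 8·6 = 48 ≡ 9 = α_err ✓ (single-error assumption holds).
Step 4: error magnitude e = S_0/v_1 = S_0·∏_{j≠1}(α_1 − α_j) = 7·8 = 56 ≡ 4 (mod 13).
Step 5: correct position 1: c_1 = r_1 − e = 3 − 4 ≡ 12 (mod 13). Hence c = [12, 7, 4, 6, 2].
  Check: interpolating c through the α_i gives m(x) = 8 + 12·x (degree < 2) with m(α_i) = c_i for every i, so c is indeed a codeword.


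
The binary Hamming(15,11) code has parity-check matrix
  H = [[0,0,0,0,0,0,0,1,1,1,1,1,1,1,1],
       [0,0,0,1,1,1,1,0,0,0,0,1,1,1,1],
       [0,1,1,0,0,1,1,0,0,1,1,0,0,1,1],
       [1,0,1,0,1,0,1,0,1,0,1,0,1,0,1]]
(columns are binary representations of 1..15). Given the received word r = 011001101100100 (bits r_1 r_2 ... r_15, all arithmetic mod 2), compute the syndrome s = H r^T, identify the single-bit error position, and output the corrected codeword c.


s = (1, 1, 1, 0)^T, error position = 14, corrected codeword c = 011001101100110

Compute s = H r^T mod 2 one row at a time:
  s_1 = 0 + 1 + 1 + 0 + 0 + 1 + 0 + 0 = 3 ≡ 1 (mod 2).
  s_2 = 0 + 0 + 1 + 1 + 0 + 1 + 0 + 0 = 3 ≡ 1 (mod 2).
  s_3 = 1 + 1 + 1 + 1 + 1 + 0 + 0 + 0 = 5 ≡ 1 (mod 2).
  s_4 = 0 + 1 + 0 + 1 + 1 + 0 + 1 + 0 = 4 ≡ 0 (mod 2).
s = (1, 1, 1, 0)^T — this equals column 14 of H (binary 1110), so error is at position 14.
Correct: flip bit 14 of r = 011001101100100 to get c = 011001101100110.


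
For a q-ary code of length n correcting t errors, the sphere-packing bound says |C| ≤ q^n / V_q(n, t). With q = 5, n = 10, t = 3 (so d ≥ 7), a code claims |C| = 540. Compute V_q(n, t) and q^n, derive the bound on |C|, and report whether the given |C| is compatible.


V_q(n, t) = 8441, q^n = 9765625, Hamming bound = 1156, |C| = 540 ≤ bound (satisfied).

Step 1: Compute V_q(n, t) = Σ_{j=0}^3 C(n, j) (q−1)^j.
  j = 0: C(10,0)·(4)^0 = 1·1 = 1.
  j = 1: C(10,1)·(4)^1 = 10·4 = 40.
  j = 2: C(10,2)·(4)^2 = 45·16 = 720.
  j = 3: C(10,3)·(4)^3 = 120·64 = 7680.
  V_q(n, t) = 1 + 40 + 720 + 7680 = 8441.
Step 2: q^n = 5^10 = 9765625.
Step 3: Hamming bound ⌊q^n / V_q(n,t)⌋ = ⌊9765625/8441⌋ = 1156.
Step 4: Compare |C| = 540 to 1156: satisfied.
The claimed |C| lies below the Hamming bound.


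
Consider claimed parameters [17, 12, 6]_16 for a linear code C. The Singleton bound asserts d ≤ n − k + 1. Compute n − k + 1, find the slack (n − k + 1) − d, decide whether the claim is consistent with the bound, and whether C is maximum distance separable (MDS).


Singleton RHS = n − k + 1 = 6, slack = 0, bound satisfied, MDS.

Singleton bound: d ≤ n − k + 1.
Here n = 17, k = 12, so n − k + 1 = 6.
Given d = 6, check d ≤ 6: YES.
Slack = (n − k + 1) − d = 0.
The code is MDS (slack = 0).
Description: the claimed parameters are [17, 12, 6]_16; such a code would be MDS (meets Singleton bound).


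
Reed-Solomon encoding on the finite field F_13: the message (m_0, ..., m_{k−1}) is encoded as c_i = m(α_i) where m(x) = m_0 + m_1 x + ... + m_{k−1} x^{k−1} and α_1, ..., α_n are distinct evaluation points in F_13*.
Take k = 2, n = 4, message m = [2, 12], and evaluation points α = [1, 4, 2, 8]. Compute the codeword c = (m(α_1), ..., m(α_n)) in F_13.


c = [1, 11, 0, 7]

Message polynomial: m(x) = 2 + 12·x (mod 13).
For each evaluation point α_i, compute m(α_i) mod 13:
  α_1 = 1: Horner steps 12 → 1, so m(1) = 1.
  α_2 = 4: Horner steps 12 → 11, so m(4) = 11.
  α_3 = 2: Horner steps 12 → 0, so m(2) = 0.
  α_4 = 8: Horner steps 12 → 7, so m(8) = 7.
Codeword c = [1, 11, 0, 7] ∈ F_13^4.


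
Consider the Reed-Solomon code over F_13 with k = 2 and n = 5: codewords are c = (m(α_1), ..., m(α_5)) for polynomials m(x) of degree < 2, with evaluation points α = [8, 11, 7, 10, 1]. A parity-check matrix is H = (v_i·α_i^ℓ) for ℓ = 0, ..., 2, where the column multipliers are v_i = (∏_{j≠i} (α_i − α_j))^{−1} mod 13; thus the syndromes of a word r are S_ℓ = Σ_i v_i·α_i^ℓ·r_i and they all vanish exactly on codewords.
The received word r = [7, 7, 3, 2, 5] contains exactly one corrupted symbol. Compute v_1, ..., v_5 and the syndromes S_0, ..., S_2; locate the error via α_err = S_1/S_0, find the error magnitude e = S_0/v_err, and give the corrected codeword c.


S = (9, 8, 10), error at position 2, error magnitude e = 1, c = [7, 6, 3, 2, 5].

Step 1: column multipliers v_i = (∏_{j≠i}(α_i − α_j))^{−1} mod 13.
  i = 1 (α = 8): (8−11)(8−7)(8−10)(8−1) = (−3)·1·(−2)·7 = 42 ≡ 3, so v_1 = 3^{−1} = 9 (mod 13).
  i = 2 (α = 11): (11−8)(11−7)(11−10)(11−1) = 3·4·1·10 = 120 ≡ 3, so v_2 = 3^{−1} = 9 (mod 13).
  i = 3 (α = 7): (7−8)(7−11)(7−10)(7−1) = (−1)·(−4)·(−3)·6 = −72 ≡ 6, so v_3 = 6^{−1} = 11 (mod 13).
  i = 4 (α = 10): (10−8)(10−11)(10−7)(10−1) = 2·(−1)·3·9 = −54 ≡ 11, so v_4 = 11^{−1} = 6 (mod 13).
  i = 5 (α = 1): (1−8)(1−11)(1−7)(1−10) = (−7)·(−10)·(−6)·(−9) = 3780 ≡ 10, so v_5 = 10^{−1} = 4 (mod 13).
  v = [9, 9, 11, 6, 4].
Step 2: syndromes of r = [7, 7, 3, 2, 5] (all sums mod 13).
  S_0 = Σ v_i r_i = 9·7 + 9·7 + 11·3 + 6·2 + 4·5 = 191 ≡ 9.
  S_1 = Σ v_i α_i r_i = 9·8·7 + 9·11·7 + 11·7·3 + 6·10·2 + 4·1·5 = 1568 ≡ 8.
  α_i^2 mod 13 = [12, 4, 10, 9, 1].
  S_2 = Σ v_i α_i^2 r_i = 9·12·7 + 9·4·7 + 11·10·3 + 6·9·2 + 4·1·5 = 1466 ≡ 10.
  S = (9, 8, 10) ≠ 0, so r is not a codeword (an error is present).
Step 3: locate the error. For a single error e at position i, S_ℓ = v_i·e·α_i^ℓ, so α_err = S_1/S_0.
  S_0^{−1} = 9^{−1} = 3 (mod 13), so α_err = 8·3 = 24 ≡ 11 = α_2. Error position i = 2.
  Consistency check: S_2/S_1 = 10·5 = 50 ≡ 11 = α_err ✓ (single-error assumption holds).
Step 4: error magnitude e = S_0/v_2 = S_0·∏_{j≠2}(α_2 − α_j) = 9·3 = 27 ≡ 1 (mod 13).
Step 5: correct position 2: c_2 = r_2 − e = 7 − 1 ≡ 6 (mod 13). Hence c = [7, 6, 3, 2, 5].
  Check: interpolating c through the α_i gives m(x) = 1 + 4·x (degree < 2) with m(α_i) = c_i for every i, so c is indeed a codeword.


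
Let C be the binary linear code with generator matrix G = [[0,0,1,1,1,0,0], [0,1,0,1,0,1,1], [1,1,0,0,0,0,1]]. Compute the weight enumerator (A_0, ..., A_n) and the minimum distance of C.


Weight distribution: A_0 = 1, A_3 = 3, A_4 = 2, A_5 = 1, A_6 = 1. Minimum distance d = 3.

Enumerate all 2^3 = 8 messages m ∈ F_2^3.
For each, compute codeword c = mG in F_2^7, then tally its weight.
  m = 000 → c = 0000000, weight = 0.
  m = 100 → c = 0011100, weight = 3.
  m = 010 → c = 0101011, weight = 4.
  m = 110 → c = 0110111, weight = 5.
  m = 001 → c = 1100001, weight = 3.
  m = 101 → c = 1111101, weight = 6.
  m = 011 → c = 1001010, weight = 3.
  m = 111 → c = 1010110, weight = 4.
Tally weights:
  weight 0: 1 codewords.
  weight 3: 3 codewords.
  weight 4: 2 codewords.
  weight 5: 1 codewords.
  weight 6: 1 codewords.
Minimum distance d = smallest w > 0 with A_w > 0 = 3.
Sanity: Σ A_w = 8 = 2^3 = 8 ✓.


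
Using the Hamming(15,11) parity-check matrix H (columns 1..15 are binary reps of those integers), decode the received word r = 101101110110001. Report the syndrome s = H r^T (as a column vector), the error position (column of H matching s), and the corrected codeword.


s = (0, 0, 0, 1)^T, error position = 1, corrected codeword c = 001101110110001

Compute s = H r^T mod 2 one row at a time:
  s_1 = 1 + 0 + 1 + 1 + 0 + 0 + 0 + 1 = 4 ≡ 0 (mod 2).
  s_2 = 1 + 0 + 1 + 1 + 0 + 0 + 0 + 1 = 4 ≡ 0 (mod 2).
  s_3 = 0 + 1 + 1 + 1 + 1 + 1 + 0 + 1 = 6 ≡ 0 (mod 2).
  s_4 = 1 + 1 + 0 + 1 + 0 + 1 + 0 + 1 = 5 ≡ 1 (mod 2).
s = (0, 0, 0, 1)^T — this equals column 1 of H (binary 0001), so error is at position 1.
Correct: flip bit 1 of r = 101101110110001 to get c = 001101110110001.


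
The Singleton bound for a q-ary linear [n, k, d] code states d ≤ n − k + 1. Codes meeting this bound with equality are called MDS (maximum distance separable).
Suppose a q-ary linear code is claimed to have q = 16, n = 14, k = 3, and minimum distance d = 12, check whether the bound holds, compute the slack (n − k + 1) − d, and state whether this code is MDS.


Singleton RHS = n − k + 1 = 12, slack = 0, bound satisfied, MDS.

Singleton bound: d ≤ n − k + 1.
Here n = 14, k = 3, so n − k + 1 = 12.
Given d = 12, check d ≤ 12: YES.
Slack = (n − k + 1) − d = 0.
The code is MDS (slack = 0).
Description: the claimed parameters are [14, 3, 12]_16; such a code would be MDS (meets Singleton bound).


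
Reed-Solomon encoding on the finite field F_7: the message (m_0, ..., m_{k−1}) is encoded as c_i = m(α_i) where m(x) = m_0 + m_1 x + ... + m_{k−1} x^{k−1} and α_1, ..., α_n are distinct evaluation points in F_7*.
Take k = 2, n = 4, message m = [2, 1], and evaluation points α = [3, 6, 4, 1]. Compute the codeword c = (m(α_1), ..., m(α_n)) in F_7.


c = [5, 1, 6, 3]

Message polynomial: m(x) = 2 + 1·x (mod 7).
For each evaluation point α_i, compute m(α_i) mod 7:
  α_1 = 3: Horner steps 1 → 5, so m(3) = 5.
  α_2 = 6: Horner steps 1 → 1, so m(6) = 1.
  α_3 = 4: Horner steps 1 → 6, so m(4) = 6.
  α_4 = 1: Horner steps 1 → 3, so m(1) = 3.
Codeword c = [5, 1, 6, 3] ∈ F_7^4.


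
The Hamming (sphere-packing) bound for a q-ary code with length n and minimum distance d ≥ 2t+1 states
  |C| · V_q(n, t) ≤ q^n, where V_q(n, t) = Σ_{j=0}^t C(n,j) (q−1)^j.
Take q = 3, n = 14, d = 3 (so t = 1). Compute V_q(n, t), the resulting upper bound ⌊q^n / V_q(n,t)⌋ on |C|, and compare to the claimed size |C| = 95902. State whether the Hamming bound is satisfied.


V_q(n, t) = 29, q^n = 4782969, Hamming bound = 164929, |C| = 95902 ≤ bound (satisfied).

Step 1: Compute V_q(n, t) = Σ_{j=0}^1 C(n, j) (q−1)^j.
  j = 0: C(14,0)·(2)^0 = 1·1 = 1.
  j = 1: C(14,1)·(2)^1 = 14·2 = 28.
  V_q(n, t) = 1 + 28 = 29.
Step 2: q^n = 3^14 = 4782969.
Step 3: Hamming bound ⌊q^n / V_q(n,t)⌋ = ⌊4782969/29⌋ = 164929.
Step 4: Compare |C| = 95902 to 164929: satisfied.
The claimed |C| lies below the Hamming bound.


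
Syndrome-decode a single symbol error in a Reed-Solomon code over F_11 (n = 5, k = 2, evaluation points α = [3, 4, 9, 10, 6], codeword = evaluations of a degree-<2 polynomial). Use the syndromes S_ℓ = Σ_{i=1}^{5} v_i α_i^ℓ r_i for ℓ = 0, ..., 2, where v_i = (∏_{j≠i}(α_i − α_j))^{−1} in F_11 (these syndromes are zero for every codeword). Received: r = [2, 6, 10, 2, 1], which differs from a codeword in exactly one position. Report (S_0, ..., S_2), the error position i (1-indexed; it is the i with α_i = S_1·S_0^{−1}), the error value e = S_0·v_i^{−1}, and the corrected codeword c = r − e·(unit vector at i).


S = (2, 6, 7), error at position 1, error magnitude e = 10, c = [3, 6, 10, 2, 1].

Step 1: column multipliers v_i = (∏_{j≠i}(α_i − α_j))^{−1} mod 11.
  i = 1 (α = 3): (3−4)(3−9)(3−10)(3−6) = (−1)·(−6)·(−7)·(−3) = 126 ≡ 5, so v_1 = 5^{−1} = 9 (mod 11).
  i = 2 (α = 4): (4−3)(4−9)(4−10)(4−6) = 1·(−5)·(−6)·(−2) = −60 ≡ 6, so v_2 = 6^{−1} = 2 (mod 11).
  i = 3 (α = 9): (9−3)(9−4)(9−10)(9−6) = 6·5·(−1)·3 = −90 ≡ 9, so v_3 = 9^{−1} = 5 (mod 11).
  i = 4 (α = 10): (10−3)(10−4)(10−9)(10−6) = 7·6·1·4 = 168 ≡ 3, so v_4 = 3^{−1} = 4 (mod 11).
  i = 5 (α = 6): (6−3)(6−4)(6−9)(6−10) = 3·2·(−3)·(−4) = 72 ≡ 6, so v_5 = 6^{−1} = 2 (mod 11).
  v = [9, 2, 5, 4, 2].
Step 2: syndromes of r = [2, 6, 10, 2, 1] (all sums mod 11).
  S_0 = Σ v_i r_i = 9·2 + 2·6 + 5·10 + 4·2 + 2·1 = 90 ≡ 2.
  S_1 = Σ v_i α_i r_i = 9·3·2 + 2·4·6 + 5·9·10 + 4·10·2 + 2·6·1 = 644 ≡ 6.
  α_i^2 mod 11 = [9, 5, 4, 1, 3].
  S_2 = Σ v_i α_i^2 r_i = 9·9·2 + 2·5·6 + 5·4·10 + 4·1·2 + 2·3·1 = 436 ≡ 7.
  S = (2, 6, 7) ≠ 0, so r is not a codeword (an error is present).
Step 3: locate the error. For a single error e at position i, S_ℓ = v_i·e·α_i^ℓ, so α_err = S_1/S_0.
  S_0^{−1} = 2^{−1} = 6 (mod 11), so α_err = 6·6 = 36 ≡ 3 = α_1. Error position i = 1.
  Consistency check: S_2/S_1 = 7·2 = 14 ≡ 3 = α_err ✓ (single-error assumption holds).
Step 4: error magnitude e = S_0/v_1 = S_0·∏_{j≠1}(α_1 − α_j) = 2·5 = 10 ≡ 10 (mod 11).
Step 5: correct position 1: c_1 = r_1 − e = 2 − 10 ≡ 3 (mod 11). Hence c = [3, 6, 10, 2, 1].
  Check: interpolating c through the α_i gives m(x) = 5 + 3·x (degree < 2) with m(α_i) = c_i for every i, so c is indeed a codeword.


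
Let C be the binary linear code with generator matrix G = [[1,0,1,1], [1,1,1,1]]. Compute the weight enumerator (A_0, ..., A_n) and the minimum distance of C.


Weight distribution: A_0 = 1, A_1 = 1, A_3 = 1, A_4 = 1. Minimum distance d = 1.

Enumerate all 2^2 = 4 messages m ∈ F_2^2.
For each, compute codeword c = mG in F_2^4, then tally its weight.
  m = 00 → c = 0000, weight = 0.
  m = 10 → c = 1011, weight = 3.
  m = 01 → c = 1111, weight = 4.
  m = 11 → c = 0100, weight = 1.
Tally weights:
  weight 0: 1 codewords.
  weight 1: 1 codewords.
  weight 3: 1 codewords.
  weight 4: 1 codewords.
Minimum distance d = smallest w > 0 with A_w > 0 = 1.
Sanity: Σ A_w = 4 = 2^2 = 4 ✓.


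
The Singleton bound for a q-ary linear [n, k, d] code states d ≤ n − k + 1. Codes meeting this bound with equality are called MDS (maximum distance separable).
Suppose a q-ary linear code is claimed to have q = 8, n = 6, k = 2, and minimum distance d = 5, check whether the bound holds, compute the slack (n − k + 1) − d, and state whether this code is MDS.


Singleton RHS = n − k + 1 = 5, slack = 0, bound satisfied, MDS.

Singleton bound: d ≤ n − k + 1.
Here n = 6, k = 2, so n − k + 1 = 5.
Given d = 5, check d ≤ 5: YES.
Slack = (n − k + 1) − d = 0.
The code is MDS (slack = 0).
Description: the claimed parameters are [6, 2, 5]_8; such a code would be MDS (meets Singleton bound).


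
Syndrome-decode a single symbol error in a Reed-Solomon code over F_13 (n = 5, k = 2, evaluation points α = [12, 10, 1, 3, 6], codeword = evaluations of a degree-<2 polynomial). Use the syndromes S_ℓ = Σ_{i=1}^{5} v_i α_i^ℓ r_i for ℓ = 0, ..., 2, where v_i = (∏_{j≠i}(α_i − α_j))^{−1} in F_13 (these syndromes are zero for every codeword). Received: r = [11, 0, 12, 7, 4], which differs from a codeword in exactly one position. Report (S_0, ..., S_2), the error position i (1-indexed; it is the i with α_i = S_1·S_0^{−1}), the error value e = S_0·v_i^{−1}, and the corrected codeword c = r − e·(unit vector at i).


S = (8, 8, 8), error at position 3, error magnitude e = 3, c = [11, 0, 9, 7, 4].

Step 1: column multipliers v_i = (∏_{j≠i}(α_i − α_j))^{−1} mod 13.
  i = 1 (α = 12): (12−10)(12−1)(12−3)(12−6) = 2·11·9·6 = 1188 ≡ 5, so v_1 = 5^{−1} = 8 (mod 13).
  i = 2 (α = 10): (10−12)(10−1)(10−3)(10−6) = (−2)·9·7·4 = −504 ≡ 3, so v_2 = 3^{−1} = 9 (mod 13).
  i = 3 (α = 1): (1−12)(1−10)(1−3)(1−6) = (−11)·(−9)·(−2)·(−5) = 990 ≡ 2, so v_3 = 2^{−1} = 7 (mod 13).
  i = 4 (α = 3): (3−12)(3−10)(3−1)(3−6) = (−9)·(−7)·2·(−3) = −378 ≡ 12, so v_4 = 12^{−1} = 12 (mod 13).
  i = 5 (α = 6): (6−12)(6−10)(6−1)(6−3) = (−6)·(−4)·5·3 = 360 ≡ 9, so v_5 = 9^{−1} = 3 (mod 13).
  v = [8, 9, 7, 12, 3].
Step 2: syndromes of r = [11, 0, 12, 7, 4] (all sums mod 13).
  S_0 = Σ v_i r_i = 8·11 + 9·0 + 7·12 + 12·7 + 3·4 = 268 ≡ 8.
  S_1 = Σ v_i α_i r_i = 8·12·11 + 9·10·0 + 7·1·12 + 12·3·7 + 3·6·4 = 1464 ≡ 8.
  α_i^2 mod 13 = [1, 9, 1, 9, 10].
  S_2 = Σ v_i α_i^2 r_i = 8·1·11 + 9·9·0 + 7·1·12 + 12·9·7 + 3·10·4 = 1048 ≡ 8.
  S = (8, 8, 8) ≠ 0, so r is not a codeword (an error is present).
Step 3: locate the error. For a single error e at position i, S_ℓ = v_i·e·α_i^ℓ, so α_err = S_1/S_0.
  S_0^{−1} = 8^{−1} = 5 (mod 13), so α_err = 8·5 = 40 ≡ 1 = α_3. Error position i = 3.
  Consistency check: S_2/S_1 = 8·5 = 40 ≡ 1 = α_err ✓ (single-error assumption holds).
Step 4: error magnitude e = S_0/v_3 = S_0·∏_{j≠3}(α_3 − α_j) = 8·2 = 16 ≡ 3 (mod 13).
Step 5: correct position 3: c_3 = r_3 − e = 12 − 3 ≡ 9 (mod 13). Hence c = [11, 0, 9, 7, 4].
  Check: interpolating c through the α_i gives m(x) = 10 + 12·x (degree < 2) with m(α_i) = c_i for every i, so c is indeed a codeword.


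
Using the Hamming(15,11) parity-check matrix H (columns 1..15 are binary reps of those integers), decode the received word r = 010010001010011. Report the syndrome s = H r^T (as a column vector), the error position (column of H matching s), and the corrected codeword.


s = (0, 1, 0, 0)^T, error position = 4, corrected codeword c = 010110001010011

Compute s = H r^T mod 2 one row at a time:
  s_1 = 0 + 1 + 0 + 1 + 0 + 0 + 1 + 1 = 4 ≡ 0 (mod 2).
  s_2 = 0 + 1 + 0 + 0 + 0 + 0 + 1 + 1 = 3 ≡ 1 (mod 2).
  s_3 = 1 + 0 + 0 + 0 + 0 + 1 + 1 + 1 = 4 ≡ 0 (mod 2).
  s_4 = 0 + 0 + 1 + 0 + 1 + 1 + 0 + 1 = 4 ≡ 0 (mod 2).
s = (0, 1, 0, 0)^T — this equals column 4 of H (binary 0100), so error is at position 4.
Correct: flip bit 4 of r = 010010001010011 to get c = 010110001010011.


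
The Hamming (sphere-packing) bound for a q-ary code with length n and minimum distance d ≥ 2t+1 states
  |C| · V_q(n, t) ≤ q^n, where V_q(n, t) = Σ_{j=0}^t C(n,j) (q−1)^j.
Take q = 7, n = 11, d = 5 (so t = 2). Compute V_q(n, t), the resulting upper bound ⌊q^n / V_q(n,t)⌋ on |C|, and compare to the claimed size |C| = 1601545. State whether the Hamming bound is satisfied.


V_q(n, t) = 2047, q^n = 1977326743, Hamming bound = 965963, |C| = 1601545 > bound (violated).

Step 1: Compute V_q(n, t) = Σ_{j=0}^2 C(n, j) (q−1)^j.
  j = 0: C(11,0)·(6)^0 = 1·1 = 1.
  j = 1: C(11,1)·(6)^1 = 11·6 = 66.
  j = 2: C(11,2)·(6)^2 = 55·36 = 1980.
  V_q(n, t) = 1 + 66 + 1980 = 2047.
Step 2: q^n = 7^11 = 1977326743.
Step 3: Hamming bound ⌊q^n / V_q(n,t)⌋ = ⌊1977326743/2047⌋ = 965963.
Step 4: Compare |C| = 1601545 to 965963: violated.
The claimed |C| lies above the Hamming bound, so no 7-ary code of length 11 with d ≥ 5 can have 1601545 codewords.


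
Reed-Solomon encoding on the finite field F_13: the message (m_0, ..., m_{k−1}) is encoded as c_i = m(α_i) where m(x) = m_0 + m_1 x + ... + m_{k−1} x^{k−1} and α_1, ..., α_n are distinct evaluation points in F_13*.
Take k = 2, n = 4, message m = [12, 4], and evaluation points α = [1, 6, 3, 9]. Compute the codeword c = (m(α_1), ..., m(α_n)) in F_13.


c = [3, 10, 11, 9]

Message polynomial: m(x) = 12 + 4·x (mod 13).
For each evaluation point α_i, compute m(α_i) mod 13:
  α_1 = 1: Horner steps 4 → 3, so m(1) = 3.
  α_2 = 6: Horner steps 4 → 10, so m(6) = 10.
  α_3 = 3: Horner steps 4 → 11, so m(3) = 11.
  α_4 = 9: Horner steps 4 → 9, so m(9) = 9.
Codeword c = [3, 10, 11, 9] ∈ F_13^4.


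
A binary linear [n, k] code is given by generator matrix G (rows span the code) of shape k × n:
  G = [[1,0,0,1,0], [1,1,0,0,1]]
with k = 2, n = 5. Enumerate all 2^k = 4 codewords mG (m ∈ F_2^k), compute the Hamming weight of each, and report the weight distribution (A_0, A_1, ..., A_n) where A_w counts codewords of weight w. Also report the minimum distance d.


Weight distribution: A_0 = 1, A_2 = 1, A_3 = 2. Minimum distance d = 2.

Enumerate all 2^2 = 4 messages m ∈ F_2^2.
For each, compute codeword c = mG in F_2^5, then tally its weight.
  m = 00 → c = 00000, weight = 0.
  m = 10 → c = 10010, weight = 2.
  m = 01 → c = 11001, weight = 3.
  m = 11 → c = 01011, weight = 3.
Tally weights:
  weight 0: 1 codewords.
  weight 2: 1 codewords.
  weight 3: 2 codewords.
Minimum distance d = smallest w > 0 with A_w > 0 = 2.
Sanity: Σ A_w = 4 = 2^2 = 4 ✓.


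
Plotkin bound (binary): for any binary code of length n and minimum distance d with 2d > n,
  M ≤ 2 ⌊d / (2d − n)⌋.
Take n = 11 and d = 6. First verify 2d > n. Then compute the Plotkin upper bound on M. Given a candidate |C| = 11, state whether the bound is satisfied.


Plotkin bound M ≤ 12; given |C| = 11 ≤ bound (satisfied).

Check applicability: 2d = 12, n = 11.
2d − n = 1 > 0, so Plotkin applies.
Compute d/(2d−n) = 6/1 ≈ 6.0000.
⌊d/(2d−n)⌋ = 6.
Plotkin bound: M ≤ 2·6 = 12.
Given |C| = 11, check: satisfied.
This |C| is below the Plotkin bound.


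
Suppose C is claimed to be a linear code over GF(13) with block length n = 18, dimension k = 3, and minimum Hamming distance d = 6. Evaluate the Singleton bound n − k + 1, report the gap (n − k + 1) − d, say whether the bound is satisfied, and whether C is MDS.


Singleton RHS = n − k + 1 = 16, slack = 10, bound satisfied, not MDS.

Singleton bound: d ≤ n − k + 1.
Here n = 18, k = 3, so n − k + 1 = 16.
Given d = 6, check d ≤ 16: YES.
Slack = (n − k + 1) − d = 10.
The code is NOT MDS (slack = 10 > 0).
Description: the claimed parameters are [18, 3, 6]_13; such a code would be non-MDS.


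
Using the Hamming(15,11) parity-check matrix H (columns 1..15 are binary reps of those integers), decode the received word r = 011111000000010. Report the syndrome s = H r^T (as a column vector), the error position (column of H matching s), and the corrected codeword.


s = (1, 0, 0, 0)^T, error position = 8, corrected codeword c = 011111010000010

Compute s = H r^T mod 2 one row at a time:
  s_1 = 0 + 0 + 0 + 0 + 0 + 0 + 1 + 0 = 1 ≡ 1 (mod 2).
  s_2 = 1 + 1 + 1 + 0 + 0 + 0 + 1 + 0 = 4 ≡ 0 (mod 2).
  s_3 = 1 + 1 + 1 + 0 + 0 + 0 + 1 + 0 = 4 ≡ 0 (mod 2).
  s_4 = 0 + 1 + 1 + 0 + 0 + 0 + 0 + 0 = 2 ≡ 0 (mod 2).
s = (1, 0, 0, 0)^T — this equals column 8 of H (binary 1000), so error is at position 8.
Correct: flip bit 8 of r = 011111000000010 to get c = 011111010000010.


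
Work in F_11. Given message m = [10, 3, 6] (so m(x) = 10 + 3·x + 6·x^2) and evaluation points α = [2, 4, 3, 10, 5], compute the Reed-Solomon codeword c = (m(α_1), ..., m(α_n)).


c = [7, 8, 7, 2, 10]

Message polynomial: m(x) = 10 + 3·x + 6·x^2 (mod 11).
For each evaluation point α_i, compute m(α_i) mod 11:
  α_1 = 2: Horner steps 6 → 4 → 7, so m(2) = 7.
  α_2 = 4: Horner steps 6 → 5 → 8, so m(4) = 8.
  α_3 = 3: Horner steps 6 → 10 → 7, so m(3) = 7.
  α_4 = 10: Horner steps 6 → 8 → 2, so m(10) = 2.
  α_5 = 5: Horner steps 6 → 0 → 10, so m(5) = 10.
Codeword c = [7, 8, 7, 2, 10] ∈ F_11^5.


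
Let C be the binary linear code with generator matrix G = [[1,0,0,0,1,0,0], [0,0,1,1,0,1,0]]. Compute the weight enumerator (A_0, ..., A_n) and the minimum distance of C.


Weight distribution: A_0 = 1, A_2 = 1, A_3 = 1, A_5 = 1. Minimum distance d = 2.

Enumerate all 2^2 = 4 messages m ∈ F_2^2.
For each, compute codeword c = mG in F_2^7, then tally its weight.
  m = 00 → c = 0000000, weight = 0.
  m = 10 → c = 1000100, weight = 2.
  m = 01 → c = 0011010, weight = 3.
  m = 11 → c = 1011110, weight = 5.
Tally weights:
  weight 0: 1 codewords.
  weight 2: 1 codewords.
  weight 3: 1 codewords.
  weight 5: 1 codewords.
Minimum distance d = smallest w > 0 with A_w > 0 = 2.
Sanity: Σ A_w = 4 = 2^2 = 4 ✓.


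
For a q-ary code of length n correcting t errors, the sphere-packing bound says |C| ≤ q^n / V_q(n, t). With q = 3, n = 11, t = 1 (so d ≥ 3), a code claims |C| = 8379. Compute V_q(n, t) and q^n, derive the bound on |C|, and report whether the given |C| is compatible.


V_q(n, t) = 23, q^n = 177147, Hamming bound = 7702, |C| = 8379 > bound (violated).

Step 1: Compute V_q(n, t) = Σ_{j=0}^1 C(n, j) (q−1)^j.
  j = 0: C(11,0)·(2)^0 = 1·1 = 1.
  j = 1: C(11,1)·(2)^1 = 11·2 = 22.
  V_q(n, t) = 1 + 22 = 23.
Step 2: q^n = 3^11 = 177147.
Step 3: Hamming bound ⌊q^n / V_q(n,t)⌋ = ⌊177147/23⌋ = 7702.
Step 4: Compare |C| = 8379 to 7702: violated.
The claimed |C| lies above the Hamming bound, so no 3-ary code of length 11 with d ≥ 3 can have 8379 codewords.


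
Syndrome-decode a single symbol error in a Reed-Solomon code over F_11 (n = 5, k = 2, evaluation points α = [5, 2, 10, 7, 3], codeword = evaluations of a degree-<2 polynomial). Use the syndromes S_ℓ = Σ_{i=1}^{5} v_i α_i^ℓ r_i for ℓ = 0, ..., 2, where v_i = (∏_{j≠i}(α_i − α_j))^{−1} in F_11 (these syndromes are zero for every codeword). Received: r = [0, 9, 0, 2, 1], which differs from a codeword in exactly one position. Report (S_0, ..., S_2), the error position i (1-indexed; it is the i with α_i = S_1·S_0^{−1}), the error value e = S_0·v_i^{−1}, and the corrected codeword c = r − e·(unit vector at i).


S = (3, 4, 9), error at position 1, error magnitude e = 4, c = [7, 9, 0, 2, 1].

Step 1: column multipliers v_i = (∏_{j≠i}(α_i − α_j))^{−1} mod 11.
  i = 1 (α = 5): (5−2)(5−10)(5−7)(5−3) = 3·(−5)·(−2)·2 = 60 ≡ 5, so v_1 = 5^{−1} = 9 (mod 11).
  i = 2 (α = 2): (2−5)(2−10)(2−7)(2−3) = (−3)·(−8)·(−5)·(−1) = 120 ≡ 10, so v_2 = 10^{−1} = 10 (mod 11).
  i = 3 (α = 10): (10−5)(10−2)(10−7)(10−3) = 5·8·3·7 = 840 ≡ 4, so v_3 = 4^{−1} = 3 (mod 11).
  i = 4 (α = 7): (7−5)(7−2)(7−10)(7−3) = 2·5·(−3)·4 = −120 ≡ 1, so v_4 = 1^{−1} = 1 (mod 11).
  i = 5 (α = 3): (3−5)(3−2)(3−10)(3−7) = (−2)·1·(−7)·(−4) = −56 ≡ 10, so v_5 = 10^{−1} = 10 (mod 11).
  v = [9, 10, 3, 1, 10].
Step 2: syndromes of r = [0, 9, 0, 2, 1] (all sums mod 11).
  S_0 = Σ v_i r_i = 9·0 + 10·9 + 3·0 + 1·2 + 10·1 = 102 ≡ 3.
  S_1 = Σ v_i α_i r_i = 9·5·0 + 10·2·9 + 3·10·0 + 1·7·2 + 10·3·1 = 224 ≡ 4.
  α_i^2 mod 11 = [3, 4, 1, 5, 9].
  S_2 = Σ v_i α_i^2 r_i = 9·3·0 + 10·4·9 + 3·1·0 + 1·5·2 + 10·9·1 = 460 ≡ 9.
  S = (3, 4, 9) ≠ 0, so r is not a codeword (an error is present).
Step 3: locate the error. For a single error e at position i, S_ℓ = v_i·e·α_i^ℓ, so α_err = S_1/S_0.
  S_0^{−1} = 3^{−1} = 4 (mod 11), so α_err = 4·4 = 16 ≡ 5 = α_1. Error position i = 1.
  Consistency check: S_2/S_1 = 9·3 = 27 ≡ 5 = α_err ✓ (single-error assumption holds).
Step 4: error magnitude e = S_0/v_1 = S_0·∏_{j≠1}(α_1 − α_j) = 3·5 = 15 ≡ 4 (mod 11).
Step 5: correct position 1: c_1 = r_1 − e = 0 − 4 ≡ 7 (mod 11). Hence c = [7, 9, 0, 2, 1].
  Check: interpolating c through the α_i gives m(x) = 3 + 3·x (degree < 2) with m(α_i) = c_i for every i, so c is indeed a codeword.


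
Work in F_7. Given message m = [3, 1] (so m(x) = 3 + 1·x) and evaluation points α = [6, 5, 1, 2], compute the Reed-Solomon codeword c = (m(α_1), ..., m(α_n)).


c = [2, 1, 4, 5]

Message polynomial: m(x) = 3 + 1·x (mod 7).
For each evaluation point α_i, compute m(α_i) mod 7:
  α_1 = 6: Horner steps 1 → 2, so m(6) = 2.
  α_2 = 5: Horner steps 1 → 1, so m(5) = 1.
  α_3 = 1: Horner steps 1 → 4, so m(1) = 4.
  α_4 = 2: Horner steps 1 → 5, so m(2) = 5.
Codeword c = [2, 1, 4, 5] ∈ F_7^4.


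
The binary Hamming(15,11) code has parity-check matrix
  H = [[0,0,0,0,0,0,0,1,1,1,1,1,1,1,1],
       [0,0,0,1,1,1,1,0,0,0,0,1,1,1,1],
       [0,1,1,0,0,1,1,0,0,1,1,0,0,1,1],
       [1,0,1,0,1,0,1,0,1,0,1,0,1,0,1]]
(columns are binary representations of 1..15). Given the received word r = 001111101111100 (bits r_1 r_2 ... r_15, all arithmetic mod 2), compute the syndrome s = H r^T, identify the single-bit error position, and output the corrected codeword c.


s = (1, 0, 1, 0)^T, error position = 10, corrected codeword c = 001111101011100

Compute s = H r^T mod 2 one row at a time:
  s_1 = 0 + 1 + 1 + 1 + 1 + 1 + 0 + 0 = 5 ≡ 1 (mod 2).
  s_2 = 1 + 1 + 1 + 1 + 1 + 1 + 0 + 0 = 6 ≡ 0 (mod 2).
  s_3 = 0 + 1 + 1 + 1 + 1 + 1 + 0 + 0 = 5 ≡ 1 (mod 2).
  s_4 = 0 + 1 + 1 + 1 + 1 + 1 + 1 + 0 = 6 ≡ 0 (mod 2).
s = (1, 0, 1, 0)^T — this equals column 10 of H (binary 1010), so error is at position 10.
Correct: flip bit 10 of r = 001111101111100 to get c = 001111101011100.


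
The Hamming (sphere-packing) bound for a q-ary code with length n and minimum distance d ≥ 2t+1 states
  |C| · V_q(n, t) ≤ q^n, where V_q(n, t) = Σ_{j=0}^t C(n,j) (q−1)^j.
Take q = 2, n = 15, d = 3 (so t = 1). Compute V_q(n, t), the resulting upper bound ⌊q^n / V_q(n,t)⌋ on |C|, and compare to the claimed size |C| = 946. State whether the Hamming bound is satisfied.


V_q(n, t) = 16, q^n = 32768, Hamming bound = 2048, |C| = 946 ≤ bound (satisfied).

Step 1: Compute V_q(n, t) = Σ_{j=0}^1 C(n, j) (q−1)^j.
  j = 0: C(15,0)·(1)^0 = 1·1 = 1.
  j = 1: C(15,1)·(1)^1 = 15·1 = 15.
  V_q(n, t) = 1 + 15 = 16.
Step 2: q^n = 2^15 = 32768.
Step 3: Hamming bound ⌊q^n / V_q(n,t)⌋ = ⌊32768/16⌋ = 2048.
Step 4: Compare |C| = 946 to 2048: satisfied.
The claimed |C| lies below the Hamming bound.


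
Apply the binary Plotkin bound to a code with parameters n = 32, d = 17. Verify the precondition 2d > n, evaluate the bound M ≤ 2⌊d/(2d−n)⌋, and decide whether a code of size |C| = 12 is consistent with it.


Plotkin bound M ≤ 16; given |C| = 12 ≤ bound (satisfied).

Check applicability: 2d = 34, n = 32.
2d − n = 2 > 0, so Plotkin applies.
Compute d/(2d−n) = 17/2 ≈ 8.5000.
⌊d/(2d−n)⌋ = 8.
Plotkin bound: M ≤ 2·8 = 16.
Given |C| = 12, check: satisfied.
This |C| is below the Plotkin bound.


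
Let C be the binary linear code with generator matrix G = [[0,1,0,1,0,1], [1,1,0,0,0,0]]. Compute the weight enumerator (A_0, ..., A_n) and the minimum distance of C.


Weight distribution: A_0 = 1, A_2 = 1, A_3 = 2. Minimum distance d = 2.

Enumerate all 2^2 = 4 messages m ∈ F_2^2.
For each, compute codeword c = mG in F_2^6, then tally its weight.
  m = 00 → c = 000000, weight = 0.
  m = 10 → c = 010101, weight = 3.
  m = 01 → c = 110000, weight = 2.
  m = 11 → c = 100101, weight = 3.
Tally weights:
  weight 0: 1 codewords.
  weight 2: 1 codewords.
  weight 3: 2 codewords.
Minimum distance d = smallest w > 0 with A_w > 0 = 2.
Sanity: Σ A_w = 4 = 2^2 = 4 ✓.


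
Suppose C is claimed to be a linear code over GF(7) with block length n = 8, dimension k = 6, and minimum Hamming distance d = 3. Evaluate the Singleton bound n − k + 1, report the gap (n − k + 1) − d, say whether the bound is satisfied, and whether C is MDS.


Singleton RHS = n − k + 1 = 3, slack = 0, bound satisfied, MDS.

Singleton bound: d ≤ n − k + 1.
Here n = 8, k = 6, so n − k + 1 = 3.
Given d = 3, check d ≤ 3: YES.
Slack = (n − k + 1) − d = 0.
The code is MDS (slack = 0).
Description: the claimed parameters are [8, 6, 3]_7; such a code would be MDS (meets Singleton bound).


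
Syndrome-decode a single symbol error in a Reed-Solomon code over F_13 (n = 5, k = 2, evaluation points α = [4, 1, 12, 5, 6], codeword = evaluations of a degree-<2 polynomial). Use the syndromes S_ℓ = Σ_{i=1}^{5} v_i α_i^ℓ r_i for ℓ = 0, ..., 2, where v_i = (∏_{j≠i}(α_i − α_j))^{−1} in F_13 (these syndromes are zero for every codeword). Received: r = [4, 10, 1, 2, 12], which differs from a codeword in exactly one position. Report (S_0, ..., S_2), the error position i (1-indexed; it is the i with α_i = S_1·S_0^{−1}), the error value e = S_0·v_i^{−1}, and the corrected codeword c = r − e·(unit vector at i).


S = (5, 4, 11), error at position 5, error magnitude e = 12, c = [4, 10, 1, 2, 0].

Step 1: column multipliers v_i = (∏_{j≠i}(α_i − α_j))^{−1} mod 13.
  i = 1 (α = 4): (4−1)(4−12)(4−5)(4−6) = 3·(−8)·(−1)·(−2) = −48 ≡ 4, so v_1 = 4^{−1} = 10 (mod 13).
  i = 2 (α = 1): (1−4)(1−12)(1−5)(1−6) = (−3)·(−11)·(−4)·(−5) = 660 ≡ 10, so v_2 = 10^{−1} = 4 (mod 13).
  i = 3 (α = 12): (12−4)(12−1)(12−5)(12−6) = 8·11·7·6 = 3696 ≡ 4, so v_3 = 4^{−1} = 10 (mod 13).
  i = 4 (α = 5): (5−4)(5−1)(5−12)(5−6) = 1·4·(−7)·(−1) = 28 ≡ 2, so v_4 = 2^{−1} = 7 (mod 13).
  i = 5 (α = 6): (6−4)(6−1)(6−12)(6−5) = 2·5·(−6)·1 = −60 ≡ 5, so v_5 = 5^{−1} = 8 (mod 13).
  v = [10, 4, 10, 7, 8].
Step 2: syndromes of r = [4, 10, 1, 2, 12] (all sums mod 13).
  S_0 = Σ v_i r_i = 10·4 + 4·10 + 10·1 + 7·2 + 8·12 = 200 ≡ 5.
  S_1 = Σ v_i α_i r_i = 10·4·4 + 4·1·10 + 10·12·1 + 7·5·2 + 8·6·12 = 966 ≡ 4.
  α_i^2 mod 13 = [3, 1, 1, 12, 10].
  S_2 = Σ v_i α_i^2 r_i = 10·3·4 + 4·1·10 + 10·1·1 + 7·12·2 + 8·10·12 = 1298 ≡ 11.
  S = (5, 4, 11) ≠ 0, so r is not a codeword (an error is present).
Step 3: locate the error. For a single error e at position i, S_ℓ = v_i·e·α_i^ℓ, so α_err = S_1/S_0.
  S_0^{−1} = 5^{−1} = 8 (mod 13), so α_err = 4·8 = 32 ≡ 6 = α_5. Error position i = 5.
  Consistency check: S_2/S_1 = 11·10 = 110 ≡ 6 = α_err ✓ (single-error assumption holds).
Step 4: error magnitude e = S_0/v_5 = S_0·∏_{j≠5}(α_5 − α_j) = 5·5 = 25 ≡ 12 (mod 13).
Step 5: correct position 5: c_5 = r_5 − e = 12 − 12 ≡ 0 (mod 13). Hence c = [4, 10, 1, 2, 0].
  Check: interpolating c through the α_i gives m(x) = 12 + 11·x (degree < 2) with m(α_i) = c_i for every i, so c is indeed a codeword.


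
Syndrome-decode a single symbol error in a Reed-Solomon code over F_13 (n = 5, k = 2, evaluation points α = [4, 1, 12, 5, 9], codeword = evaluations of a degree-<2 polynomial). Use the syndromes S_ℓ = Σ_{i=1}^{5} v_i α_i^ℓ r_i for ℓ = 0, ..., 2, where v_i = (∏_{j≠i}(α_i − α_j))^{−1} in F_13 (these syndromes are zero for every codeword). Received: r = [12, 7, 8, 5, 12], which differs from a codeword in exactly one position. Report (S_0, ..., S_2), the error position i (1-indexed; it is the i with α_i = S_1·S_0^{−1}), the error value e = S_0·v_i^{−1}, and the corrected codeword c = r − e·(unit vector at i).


S = (9, 3, 1), error at position 5, error magnitude e = 9, c = [12, 7, 8, 5, 3].

Step 1: column multipliers v_i = (∏_{j≠i}(α_i − α_j))^{−1} mod 13.
  i = 1 (α = 4): (4−1)(4−12)(4−5)(4−9) = 3·(−8)·(−1)·(−5) = −120 ≡ 10, so v_1 = 10^{−1} = 4 (mod 13).
  i = 2 (α = 1): (1−4)(1−12)(1−5)(1−9) = (−3)·(−11)·(−4)·(−8) = 1056 ≡ 3, so v_2 = 3^{−1} = 9 (mod 13).
  i = 3 (α = 12): (12−4)(12−1)(12−5)(12−9) = 8·11·7·3 = 1848 ≡ 2, so v_3 = 2^{−1} = 7 (mod 13).
  i = 4 (α = 5): (5−4)(5−1)(5−12)(5−9) = 1·4·(−7)·(−4) = 112 ≡ 8, so v_4 = 8^{−1} = 5 (mod 13).
  i = 5 (α = 9): (9−4)(9−1)(9−12)(9−5) = 5·8·(−3)·4 = −480 ≡ 1, so v_5 = 1^{−1} = 1 (mod 13).
  v = [4, 9, 7, 5, 1].
Step 2: syndromes of r = [12, 7, 8, 5, 12] (all sums mod 13).
  S_0 = Σ v_i r_i = 4·12 + 9·7 + 7·8 + 5·5 + 1·12 = 204 ≡ 9.
  S_1 = Σ v_i α_i r_i = 4·4·12 + 9·1·7 + 7·12·8 + 5·5·5 + 1·9·12 = 1160 ≡ 3.
  α_i^2 mod 13 = [3, 1, 1, 12, 3].
  S_2 = Σ v_i α_i^2 r_i = 4·3·12 + 9·1·7 + 7·1·8 + 5·12·5 + 1·3·12 = 599 ≡ 1.
  S = (9, 3, 1) ≠ 0, so r is not a codeword (an error is present).
Step 3: locate the error. For a single error e at position i, S_ℓ = v_i·e·α_i^ℓ, so α_err = S_1/S_0.
  S_0^{−1} = 9^{−1} = 3 (mod 13), so α_err = 3·3 = 9 ≡ 9 = α_5. Error position i = 5.
  Consistency check: S_2/S_1 = 1·9 = 9 ≡ 9 = α_err ✓ (single-error assumption holds).
Step 4: error magnitude e = S_0/v_5 = S_0·∏_{j≠5}(α_5 − α_j) = 9·1 = 9 ≡ 9 (mod 13).
Step 5: correct position 5: c_5 = r_5 − e = 12 − 9 ≡ 3 (mod 13). Hence c = [12, 7, 8, 5, 3].
  Check: interpolating c through the α_i gives m(x) = 1 + 6·x (degree < 2) with m(α_i) = c_i for every i, so c is indeed a codeword.
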